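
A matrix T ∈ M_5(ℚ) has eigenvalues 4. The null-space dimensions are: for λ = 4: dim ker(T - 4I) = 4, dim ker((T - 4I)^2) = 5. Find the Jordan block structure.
Jordan blocks: (4, 2), (4, 1), (4, 1), (4, 1)

λ = 4: successive nullity increments [4, 1] count blocks of size ≥ k; block sizes are [2, 1, 1, 1].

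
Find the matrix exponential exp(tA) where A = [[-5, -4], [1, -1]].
e^{tA} = [[(1 - 2*t)*e^{-3*t}, -4*t*e^{-3*t}], [t*e^{-3*t}, (2*t + 1)*e^{-3*t}]]

A has Jordan form J = [[-3, 1], [0, -3]] with A = PJP^{-1}, so e^{tA} = P e^{tJ} P^{-1}.

For a Jordan block J_k(λ), e^{tJ_k(λ)} = e^{λt} · (I + tN + t^2 N^2/2! + ... + t^{k-1} N^{k-1}/(k-1)!) where N is the nilpotent superdiagonal part.

Assembling the blocks and conjugating back gives the entries of e^{tA} as shown above.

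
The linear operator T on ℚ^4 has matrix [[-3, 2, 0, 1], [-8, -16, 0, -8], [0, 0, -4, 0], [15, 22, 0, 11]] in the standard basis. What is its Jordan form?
The characteristic polynomial is det(xI - A) = x(x + 4)^3, so the eigenvalues are -4 (algebraic multiplicity 3), 0 (algebraic multiplicity 1).

For λ = -4: rank(A + 4I) = 2, rank((A + 4I)^2) = 1. The eigenspace has dimension 4 - 2 = 2, so there are 2 Jordan blocks; the rank sequence gives block sizes [2, 1].

For λ = 0: algebraic multiplicity 1 gives one 1×1 block.

Assembling the blocks gives the Jordan form J above.

J = [[-4, 1, 0, 0], [0, -4, 0, 0], [0, 0, -4, 0], [0, 0, 0, 0]]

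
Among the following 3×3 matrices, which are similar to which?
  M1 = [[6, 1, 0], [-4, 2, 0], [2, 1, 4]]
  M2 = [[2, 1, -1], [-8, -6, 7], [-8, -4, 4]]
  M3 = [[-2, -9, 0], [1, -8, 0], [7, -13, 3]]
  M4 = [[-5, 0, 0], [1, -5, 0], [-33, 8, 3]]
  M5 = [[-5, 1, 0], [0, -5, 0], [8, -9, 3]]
3 classes: {M1}, {M2}, {M3, M4, M5}

Characteristic polynomials: χ_{M1} = (x - 4)^3, χ_{M2} = x^3, χ_{M3} = (x - 3)(x + 5)^2, χ_{M4} = (x - 3)(x + 5)^2, χ_{M5} = (x - 3)(x + 5)^2.

{M1}: invariant factors x - 4, (x - 4)^2.

{M2}: invariant factors x^3.

{M3, M4, M5}: invariant factors (x - 3)(x + 5)^2.

Matrices are similar if and only if their invariant-factor lists agree; the partition into similarity classes is {M1}, {M2}, {M3, M4, M5}.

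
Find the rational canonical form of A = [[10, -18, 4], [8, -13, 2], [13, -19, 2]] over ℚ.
The invariant factors of A (the non-unit diagonal entries of the Smith normal form of xI - A over ℚ[x]) are (x + 2)(x^2 - x - 4), each dividing the next. The characteristic polynomial is their product, (x + 2)(x^2 - x - 4).

The rational canonical form is the block-diagonal matrix of companion matrices C(f_i):
R = [[0, 0, 8], [1, 0, 6], [0, 1, -1]].

Note the characteristic polynomial does not split into linear factors over ℚ, so A has no Jordan form over ℚ; the rational canonical form exists over any field.

R = [[0, 0, 8], [1, 0, 6], [0, 1, -1]]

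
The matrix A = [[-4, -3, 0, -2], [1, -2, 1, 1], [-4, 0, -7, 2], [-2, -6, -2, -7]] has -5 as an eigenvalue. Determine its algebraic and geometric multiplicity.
The characteristic polynomial is (x + 5)^4, so the factor x + 5 appears with exponent 4: the algebraic multiplicity is 4.

rank(A + 5I) = 2, so the eigenspace has dimension 4 - 2 = 2: the geometric multiplicity is 2.

Since 2 < 4, A is not diagonalizable.

algebraic multiplicity 4, geometric multiplicity 2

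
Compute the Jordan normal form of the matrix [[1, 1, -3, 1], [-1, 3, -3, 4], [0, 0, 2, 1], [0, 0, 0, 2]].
The characteristic polynomial is det(xI - A) = (x - 2)^4, so the eigenvalues are 2 (algebraic multiplicity 4).

For λ = 2: rank(A - 2I) = 2, rank((A - 2I)^2) = 0. The eigenspace has dimension 4 - 2 = 2, so there are 2 Jordan blocks; the rank sequence gives block sizes [2, 2].

Assembling the blocks gives the Jordan form J above.

J = [[2, 1, 0, 0], [0, 2, 0, 0], [0, 0, 2, 1], [0, 0, 0, 2]]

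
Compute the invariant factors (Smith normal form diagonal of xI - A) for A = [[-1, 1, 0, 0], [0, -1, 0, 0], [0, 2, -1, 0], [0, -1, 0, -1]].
x + 1, x + 1, (x + 1)^2

The Jordan structure of A has elementary divisors (x + 1)^2, (x + 1), (x + 1). Arranging the block sizes at each eigenvalue in decreasing order and taking row products gives the invariant factors.

Invariant factors (smallest first, each dividing the next): x + 1, x + 1, (x + 1)^2.

Check: the last factor (x + 1)^2 is the minimal polynomial, and the product (x + 1)^4 is the characteristic polynomial.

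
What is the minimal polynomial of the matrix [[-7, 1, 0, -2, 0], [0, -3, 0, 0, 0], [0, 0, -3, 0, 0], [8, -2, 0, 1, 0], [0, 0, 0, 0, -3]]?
m_A(x) = (x + 3)^2

The characteristic polynomial factors as (x + 3)^5. The minimal polynomial is ∏(x - λ)^{k_λ} where k_λ is the size of the largest Jordan block at λ.

For λ = -3: rank(A + 3I) = 1, and the largest Jordan block has size 2 (the smallest k with rank((A + 3I)^k) = rank((A + 3I)^(k+1))).

So m_A(x) = (x + 3)^2.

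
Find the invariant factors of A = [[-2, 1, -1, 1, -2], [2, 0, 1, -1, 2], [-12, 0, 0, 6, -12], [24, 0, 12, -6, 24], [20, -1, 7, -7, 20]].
x - 6, x^3(x - 6)

The Jordan structure of A has elementary divisors x^3, (x - 6), (x - 6). Arranging the block sizes at each eigenvalue in decreasing order and taking row products gives the invariant factors.

Invariant factors (smallest first, each dividing the next): x - 6, x^3(x - 6).

Check: the last factor x^3(x - 6) is the minimal polynomial, and the product x^3(x - 6)^2 is the characteristic polynomial.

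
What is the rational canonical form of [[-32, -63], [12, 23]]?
The invariant factors of A (the non-unit diagonal entries of the Smith normal form of xI - A over ℚ[x]) are (x + 4)(x + 5), each dividing the next. The characteristic polynomial is their product, (x + 4)(x + 5).

The rational canonical form is the block-diagonal matrix of companion matrices C(f_i):
R = [[0, -20], [1, -9]].

R = [[0, -20], [1, -9]]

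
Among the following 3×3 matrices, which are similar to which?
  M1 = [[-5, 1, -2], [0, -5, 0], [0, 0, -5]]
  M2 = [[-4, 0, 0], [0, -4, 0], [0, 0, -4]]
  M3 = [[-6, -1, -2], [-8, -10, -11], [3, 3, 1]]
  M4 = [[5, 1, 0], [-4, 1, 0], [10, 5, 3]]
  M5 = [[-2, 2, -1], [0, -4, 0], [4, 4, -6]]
Characteristic polynomials: χ_{M1} = (x + 5)^3, χ_{M2} = (x + 4)^3, χ_{M3} = (x + 5)^3, χ_{M4} = (x - 3)^3, χ_{M5} = (x + 4)^3.

{M1}: invariant factors x + 5, (x + 5)^2.

{M2}: invariant factors x + 4, x + 4, x + 4.

{M3}: invariant factors (x + 5)^3.

{M4}: invariant factors x - 3, (x - 3)^2.

{M5}: invariant factors x + 4, (x + 4)^2.

Matrices are similar if and only if their invariant-factor lists agree; the partition into similarity classes is {M1}, {M2}, {M3}, {M4}, {M5}.

5 classes: {M1}, {M2}, {M3}, {M4}, {M5}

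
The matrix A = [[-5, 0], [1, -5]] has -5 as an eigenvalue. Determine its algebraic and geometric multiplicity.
algebraic multiplicity 2, geometric multiplicity 1

The characteristic polynomial is (x + 5)^2, so the factor x + 5 appears with exponent 2: the algebraic multiplicity is 2.

rank(A + 5I) = 1, so the eigenspace has dimension 2 - 1 = 1: the geometric multiplicity is 1.

Since 1 < 2, A is not diagonalizable.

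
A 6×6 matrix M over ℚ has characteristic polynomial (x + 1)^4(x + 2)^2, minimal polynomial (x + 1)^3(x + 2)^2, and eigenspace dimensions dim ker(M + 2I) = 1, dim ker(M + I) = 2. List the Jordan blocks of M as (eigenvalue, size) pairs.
λ = -2: algebraic multiplicity 2 (exponent in χ_M), largest block size 2 (exponent in m_M), 1 block (geometric multiplicity). This forces block sizes [2].
λ = -1: algebraic multiplicity 4 (exponent in χ_M), largest block size 3 (exponent in m_M), 2 blocks (geometric multiplicity). These force block sizes [3, 1].

Jordan blocks: (-2, 2), (-1, 3), (-1, 1)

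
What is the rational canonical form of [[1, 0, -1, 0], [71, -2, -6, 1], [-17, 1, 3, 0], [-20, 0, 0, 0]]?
R = [[0, 0, 0, 20], [1, 0, 0, -37], [0, 1, 0, 16], [0, 0, 1, 2]]

The invariant factors of A (the non-unit diagonal entries of the Smith normal form of xI - A over ℚ[x]) are (x - 4)(x - 1)(x^2 + 3x - 5), each dividing the next. The characteristic polynomial is their product, (x - 4)(x - 1)(x^2 + 3x - 5).

The rational canonical form is the block-diagonal matrix of companion matrices C(f_i):
R = [[0, 0, 0, 20], [1, 0, 0, -37], [0, 1, 0, 16], [0, 0, 1, 2]].

Note the characteristic polynomial does not split into linear factors over ℚ, so A has no Jordan form over ℚ; the rational canonical form exists over any field.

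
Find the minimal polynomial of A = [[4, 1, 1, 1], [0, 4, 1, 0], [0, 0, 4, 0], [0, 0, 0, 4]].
m_A(x) = (x - 4)^3

The characteristic polynomial factors as (x - 4)^4. The minimal polynomial is ∏(x - λ)^{k_λ} where k_λ is the size of the largest Jordan block at λ.

For λ = 4: rank(A - 4I) = 2, and the largest Jordan block has size 3 (the smallest k with rank((A - 4I)^k) = rank((A - 4I)^(k+1))).

So m_A(x) = (x - 4)^3.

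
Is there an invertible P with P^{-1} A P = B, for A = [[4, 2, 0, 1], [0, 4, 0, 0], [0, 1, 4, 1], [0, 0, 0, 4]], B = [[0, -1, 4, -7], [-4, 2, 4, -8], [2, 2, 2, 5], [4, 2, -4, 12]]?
Two matrices over a field are similar if and only if they have the same invariant factors.

Both A and B have characteristic polynomial (x - 4)^4 and minimal polynomial (x - 4)^2. Computing further, both have invariant factors (x - 4)^2, (x - 4)^2. Hence A and B are similar.

Yes.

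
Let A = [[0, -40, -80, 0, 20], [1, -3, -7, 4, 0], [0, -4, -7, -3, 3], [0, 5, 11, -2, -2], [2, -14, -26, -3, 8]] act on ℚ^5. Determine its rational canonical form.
The invariant factors of A (the non-unit diagonal entries of the Smith normal form of xI - A over ℚ[x]) are (x + 2)^2(x^3 - 2x - 5), each dividing the next. The characteristic polynomial is their product, (x + 2)^2(x^3 - 2x - 5).

The rational canonical form is the block-diagonal matrix of companion matrices C(f_i):
R = [[0, 0, 0, 0, 20], [1, 0, 0, 0, 28], [0, 1, 0, 0, 13], [0, 0, 1, 0, -2], [0, 0, 0, 1, -4]].

Note the characteristic polynomial does not split into linear factors over ℚ, so A has no Jordan form over ℚ; the rational canonical form exists over any field.

R = [[0, 0, 0, 0, 20], [1, 0, 0, 0, 28], [0, 1, 0, 0, 13], [0, 0, 1, 0, -2], [0, 0, 0, 1, -4]]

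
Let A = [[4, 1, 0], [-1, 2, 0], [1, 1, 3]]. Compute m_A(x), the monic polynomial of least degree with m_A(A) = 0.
m_A(x) = (x - 3)^2

The characteristic polynomial factors as (x - 3)^3. The minimal polynomial is ∏(x - λ)^{k_λ} where k_λ is the size of the largest Jordan block at λ.

For λ = 3: rank(A - 3I) = 1, and the largest Jordan block has size 2 (the smallest k with rank((A - 3I)^k) = rank((A - 3I)^(k+1))).

So m_A(x) = (x - 3)^2.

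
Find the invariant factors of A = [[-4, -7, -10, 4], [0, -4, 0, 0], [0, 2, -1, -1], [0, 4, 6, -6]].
The Jordan structure of A has elementary divisors (x + 4)^2, (x + 4), (x + 3). Arranging the block sizes at each eigenvalue in decreasing order and taking row products gives the invariant factors.

Invariant factors (smallest first, each dividing the next): x + 4, (x + 3)(x + 4)^2.

Check: the last factor (x + 3)(x + 4)^2 is the minimal polynomial, and the product (x + 3)(x + 4)^3 is the characteristic polynomial.

x + 4, (x + 3)(x + 4)^2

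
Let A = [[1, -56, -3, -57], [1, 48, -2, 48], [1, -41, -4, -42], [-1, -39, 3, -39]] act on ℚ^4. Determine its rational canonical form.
R = [[0, 0, 0, -24], [1, 0, 0, 34], [0, 1, 0, -15], [0, 0, 1, 6]]

The invariant factors of A (the non-unit diagonal entries of the Smith normal form of xI - A over ℚ[x]) are (x - 4)(x - 1)(x^2 - x + 6), each dividing the next. The characteristic polynomial is their product, (x - 4)(x - 1)(x^2 - x + 6).

The rational canonical form is the block-diagonal matrix of companion matrices C(f_i):
R = [[0, 0, 0, -24], [1, 0, 0, 34], [0, 1, 0, -15], [0, 0, 1, 6]].

Note the characteristic polynomial does not split into linear factors over ℚ, so A has no Jordan form over ℚ; the rational canonical form exists over any field.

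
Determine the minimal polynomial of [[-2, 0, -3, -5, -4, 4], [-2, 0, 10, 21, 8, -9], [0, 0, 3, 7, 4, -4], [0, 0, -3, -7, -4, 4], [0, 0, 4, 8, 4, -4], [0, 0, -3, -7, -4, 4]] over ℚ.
The characteristic polynomial factors as x^4(x - 4)(x + 2). The minimal polynomial is ∏(x - λ)^{k_λ} where k_λ is the size of the largest Jordan block at λ.

For λ = -2: rank(A + 2I) = 5, and the largest Jordan block has size 1 (the smallest k with rank((A + 2I)^k) = rank((A + 2I)^(k+1))).
For λ = 0: rank(A) = 4, and the largest Jordan block has size 2 (the smallest k with rank(A^k) = rank(A^(k+1))).
For λ = 4: rank(A - 4I) = 5, and the largest Jordan block has size 1 (the smallest k with rank((A - 4I)^k) = rank((A - 4I)^(k+1))).

So m_A(x) = x^2(x - 4)(x + 2).

m_A(x) = x^2(x - 4)(x + 2)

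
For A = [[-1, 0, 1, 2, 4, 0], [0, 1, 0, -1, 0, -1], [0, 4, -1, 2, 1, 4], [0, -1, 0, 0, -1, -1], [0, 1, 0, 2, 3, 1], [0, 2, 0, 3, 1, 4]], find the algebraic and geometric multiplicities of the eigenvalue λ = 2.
The characteristic polynomial is (x - 2)^4(x + 1)^2, so the factor x - 2 appears with exponent 4: the algebraic multiplicity is 4.

rank(A - 2I) = 4, so the eigenspace has dimension 6 - 4 = 2: the geometric multiplicity is 2.

Since 2 < 4, A is not diagonalizable.

algebraic multiplicity 4, geometric multiplicity 2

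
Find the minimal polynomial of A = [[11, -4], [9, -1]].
m_A(x) = (x - 5)^2

The characteristic polynomial factors as (x - 5)^2. The minimal polynomial is ∏(x - λ)^{k_λ} where k_λ is the size of the largest Jordan block at λ.

For λ = 5: rank(A - 5I) = 1, and the largest Jordan block has size 2 (the smallest k with rank((A - 5I)^k) = rank((A - 5I)^(k+1))).

So m_A(x) = (x - 5)^2.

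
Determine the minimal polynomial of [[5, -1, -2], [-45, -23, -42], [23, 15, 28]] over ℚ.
m_A(x) = (x - 6)^2(x + 2)

The characteristic polynomial factors as (x - 6)^2(x + 2). The minimal polynomial is ∏(x - λ)^{k_λ} where k_λ is the size of the largest Jordan block at λ.

For λ = -2: rank(A + 2I) = 2, and the largest Jordan block has size 1 (the smallest k with rank((A + 2I)^k) = rank((A + 2I)^(k+1))).
For λ = 6: rank(A - 6I) = 2, and the largest Jordan block has size 2 (the smallest k with rank((A - 6I)^k) = rank((A - 6I)^(k+1))).

So m_A(x) = (x - 6)^2(x + 2).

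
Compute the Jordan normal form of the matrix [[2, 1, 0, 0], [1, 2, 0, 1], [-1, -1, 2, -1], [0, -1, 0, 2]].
J = [[2, 1, 0, 0], [0, 2, 1, 0], [0, 0, 2, 0], [0, 0, 0, 2]]

The characteristic polynomial is det(xI - A) = (x - 2)^4, so the eigenvalues are 2 (algebraic multiplicity 4).

For λ = 2: rank(A - 2I) = 2, rank((A - 2I)^2) = 1, rank((A - 2I)^3) = 0. The eigenspace has dimension 4 - 2 = 2, so there are 2 Jordan blocks; the rank sequence gives block sizes [3, 1].

Assembling the blocks gives the Jordan form J above.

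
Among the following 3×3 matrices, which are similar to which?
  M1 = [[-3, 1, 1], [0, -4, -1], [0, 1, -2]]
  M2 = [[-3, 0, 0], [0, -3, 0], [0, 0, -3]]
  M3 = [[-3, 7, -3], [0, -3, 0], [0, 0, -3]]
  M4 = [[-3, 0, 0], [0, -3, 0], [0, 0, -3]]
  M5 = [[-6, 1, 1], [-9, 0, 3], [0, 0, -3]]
2 classes: {M1, M3, M5}, {M2, M4}

Characteristic polynomials: χ_{M1} = (x + 3)^3, χ_{M2} = (x + 3)^3, χ_{M3} = (x + 3)^3, χ_{M4} = (x + 3)^3, χ_{M5} = (x + 3)^3.

{M1, M3, M5}: invariant factors x + 3, (x + 3)^2.

{M2, M4}: invariant factors x + 3, x + 3, x + 3.

Matrices are similar if and only if their invariant-factor lists agree; the partition into similarity classes is {M1, M3, M5}, {M2, M4}.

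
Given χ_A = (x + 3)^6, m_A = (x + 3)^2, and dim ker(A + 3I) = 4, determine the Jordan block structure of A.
Jordan blocks: (-3, 2), (-3, 2), (-3, 1), (-3, 1)

λ = -3: algebraic multiplicity 6 (exponent in χ_A), largest block size 2 (exponent in m_A), 4 blocks (geometric multiplicity). These force block sizes [2, 2, 1, 1].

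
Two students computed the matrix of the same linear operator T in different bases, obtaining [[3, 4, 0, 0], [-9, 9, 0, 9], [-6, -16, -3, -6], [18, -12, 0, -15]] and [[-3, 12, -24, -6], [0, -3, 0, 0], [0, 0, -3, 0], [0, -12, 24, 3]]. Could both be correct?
Both have characteristic polynomial (x - 3)(x + 3)^3, but the minimal polynomial of A is (x - 3)(x + 3)^2 while the minimal polynomial of B is (x - 3)(x + 3). The minimal polynomial is a similarity invariant, so A and B are not similar.

No.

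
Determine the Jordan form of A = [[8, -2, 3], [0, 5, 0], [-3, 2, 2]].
J = [[5, 1, 0], [0, 5, 0], [0, 0, 5]]

The characteristic polynomial is det(xI - A) = (x - 5)^3, so the eigenvalues are 5 (algebraic multiplicity 3).

For λ = 5: rank(A - 5I) = 1, rank((A - 5I)^2) = 0. The eigenspace has dimension 3 - 1 = 2, so there are 2 Jordan blocks; the rank sequence gives block sizes [2, 1].

Assembling the blocks gives the Jordan form J above.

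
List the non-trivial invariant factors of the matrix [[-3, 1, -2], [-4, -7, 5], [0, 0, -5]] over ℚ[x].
(x + 5)^3

The Jordan structure of A has elementary divisors (x + 5)^3. Arranging the block sizes at each eigenvalue in decreasing order and taking row products gives the invariant factors.

Invariant factors (smallest first, each dividing the next): (x + 5)^3.

Check: the last factor (x + 5)^3 is the minimal polynomial, and the product (x + 5)^3 is the characteristic polynomial.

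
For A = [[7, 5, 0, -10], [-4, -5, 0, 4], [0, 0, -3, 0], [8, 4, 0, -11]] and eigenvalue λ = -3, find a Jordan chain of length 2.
v_1 = [[0, 1, 0, 0]]^T, v_2 = [[5, -2, 0, 4]]^T

We seek v_1 ∈ ker((A + 3I)^2) \ ker(A + 3I), then set v_{i+1} = (A + 3I) v_i.

One such chain is v_1 = [[0, 1, 0, 0]]^T, v_2 = [[5, -2, 0, 4]]^T. Check: (A + 3I) v_2 = [[0, 0, 0, 0]]^T = 0.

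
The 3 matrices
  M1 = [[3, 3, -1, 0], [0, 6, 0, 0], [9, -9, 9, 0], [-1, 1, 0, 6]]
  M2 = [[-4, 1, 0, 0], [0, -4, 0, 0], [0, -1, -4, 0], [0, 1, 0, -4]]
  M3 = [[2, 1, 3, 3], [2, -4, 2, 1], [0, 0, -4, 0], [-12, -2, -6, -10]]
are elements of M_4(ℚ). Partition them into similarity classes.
3 classes: {M1}, {M2}, {M3}

Characteristic polynomials: χ_{M1} = (x - 6)^4, χ_{M2} = (x + 4)^4, χ_{M3} = (x + 4)^4.

{M1}: invariant factors x - 6, (x - 6)^3.

{M2}: invariant factors x + 4, x + 4, (x + 4)^2.

{M3}: invariant factors x + 4, (x + 4)^3.

Matrices are similar if and only if their invariant-factor lists agree; the partition into similarity classes is {M1}, {M2}, {M3}.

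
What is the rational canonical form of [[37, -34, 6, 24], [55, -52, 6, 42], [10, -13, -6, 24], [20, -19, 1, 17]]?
R = [[-3, 0, 0, 0], [0, 0, 0, 18], [0, 1, 0, 12], [0, 0, 1, -1]]

The invariant factors of A (the non-unit diagonal entries of the Smith normal form of xI - A over ℚ[x]) are x + 3, (x + 3)(x^2 - 2x - 6), each dividing the next. The characteristic polynomial is their product, (x + 3)^2(x^2 - 2x - 6).

The rational canonical form is the block-diagonal matrix of companion matrices C(f_i):
R = [[-3, 0, 0, 0], [0, 0, 0, 18], [0, 1, 0, 12], [0, 0, 1, -1]].

Note the characteristic polynomial does not split into linear factors over ℚ, so A has no Jordan form over ℚ; the rational canonical form exists over any field.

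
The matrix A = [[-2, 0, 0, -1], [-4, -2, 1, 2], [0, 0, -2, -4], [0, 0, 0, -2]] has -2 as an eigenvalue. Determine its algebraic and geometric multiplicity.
The characteristic polynomial is (x + 2)^4, so the factor x + 2 appears with exponent 4: the algebraic multiplicity is 4.

rank(A + 2I) = 2, so the eigenspace has dimension 4 - 2 = 2: the geometric multiplicity is 2.

Since 2 < 4, A is not diagonalizable.

algebraic multiplicity 4, geometric multiplicity 2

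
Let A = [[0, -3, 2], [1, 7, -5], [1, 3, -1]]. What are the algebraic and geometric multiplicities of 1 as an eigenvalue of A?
The characteristic polynomial is (x - 4)(x - 1)^2, so the factor x - 1 appears with exponent 2: the algebraic multiplicity is 2.

rank(A - I) = 2, so the eigenspace has dimension 3 - 2 = 1: the geometric multiplicity is 1.

Since 1 < 2, A is not diagonalizable.

algebraic multiplicity 2, geometric multiplicity 1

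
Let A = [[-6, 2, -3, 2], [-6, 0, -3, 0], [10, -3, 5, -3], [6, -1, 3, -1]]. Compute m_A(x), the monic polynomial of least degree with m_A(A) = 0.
m_A(x) = x(x + 1)^2

The characteristic polynomial factors as x^2(x + 1)^2. The minimal polynomial is ∏(x - λ)^{k_λ} where k_λ is the size of the largest Jordan block at λ.

For λ = -1: rank(A + I) = 3, and the largest Jordan block has size 2 (the smallest k with rank((A + I)^k) = rank((A + I)^(k+1))).
For λ = 0: rank(A) = 2, and the largest Jordan block has size 1 (the smallest k with rank(A^k) = rank(A^(k+1))).

So m_A(x) = x(x + 1)^2.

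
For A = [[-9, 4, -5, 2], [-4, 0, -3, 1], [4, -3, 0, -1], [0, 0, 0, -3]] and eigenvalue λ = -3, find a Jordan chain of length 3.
We seek v_1 ∈ ker((A + 3I)^3) \ ker((A + 3I)^2), then set v_{i+1} = (A + 3I) v_i.

One such chain is v_1 = [[-1, 0, 1, 0]]^T, v_2 = [[1, 1, -1, 0]]^T, v_3 = [[3, 2, -2, 0]]^T. Check: (A + 3I) v_3 = [[0, 0, 0, 0]]^T = 0.

v_1 = [[-1, 0, 1, 0]]^T, v_2 = [[1, 1, -1, 0]]^T, v_3 = [[3, 2, -2, 0]]^T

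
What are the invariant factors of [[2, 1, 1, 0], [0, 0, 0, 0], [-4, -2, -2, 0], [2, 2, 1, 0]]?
The Jordan structure of A has elementary divisors x^2, x^2. Arranging the block sizes at each eigenvalue in decreasing order and taking row products gives the invariant factors.

Invariant factors (smallest first, each dividing the next): x^2, x^2.

Check: the last factor x^2 is the minimal polynomial, and the product x^4 is the characteristic polynomial.

x^2, x^2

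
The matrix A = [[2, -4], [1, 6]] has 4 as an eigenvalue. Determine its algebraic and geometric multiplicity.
The characteristic polynomial is (x - 4)^2, so the factor x - 4 appears with exponent 2: the algebraic multiplicity is 2.

rank(A - 4I) = 1, so the eigenspace has dimension 2 - 1 = 1: the geometric multiplicity is 1.

Since 1 < 2, A is not diagonalizable.

algebraic multiplicity 2, geometric multiplicity 1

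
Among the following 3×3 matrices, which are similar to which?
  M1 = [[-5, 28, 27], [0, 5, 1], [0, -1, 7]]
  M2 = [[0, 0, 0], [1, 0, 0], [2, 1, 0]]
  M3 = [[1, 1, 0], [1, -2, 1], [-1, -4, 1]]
2 classes: {M1}, {M2, M3}

Characteristic polynomials: χ_{M1} = (x - 6)^2(x + 5), χ_{M2} = x^3, χ_{M3} = x^3.

{M1}: invariant factors (x - 6)^2(x + 5).

{M2, M3}: invariant factors x^3.

Matrices are similar if and only if their invariant-factor lists agree; the partition into similarity classes is {M1}, {M2, M3}.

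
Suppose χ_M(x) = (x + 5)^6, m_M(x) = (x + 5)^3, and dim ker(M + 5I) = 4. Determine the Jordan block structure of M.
λ = -5: algebraic multiplicity 6 (exponent in χ_M), largest block size 3 (exponent in m_M), 4 blocks (geometric multiplicity). These force block sizes [3, 1, 1, 1].

Jordan blocks: (-5, 3), (-5, 1), (-5, 1), (-5, 1)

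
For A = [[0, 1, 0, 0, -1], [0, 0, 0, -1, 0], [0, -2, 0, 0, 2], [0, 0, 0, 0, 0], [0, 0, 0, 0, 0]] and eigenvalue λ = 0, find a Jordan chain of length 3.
We seek v_1 ∈ ker(A^3) \ ker(A^2), then set v_{i+1} = A v_i.

One such chain is v_1 = [[-2, 0, 5, -1, 0]]^T, v_2 = [[0, 1, 0, 0, 0]]^T, v_3 = [[1, 0, -2, 0, 0]]^T. Check: A v_3 = [[0, 0, 0, 0, 0]]^T = 0.

v_1 = [[-2, 0, 5, -1, 0]]^T, v_2 = [[0, 1, 0, 0, 0]]^T, v_3 = [[1, 0, -2, 0, 0]]^T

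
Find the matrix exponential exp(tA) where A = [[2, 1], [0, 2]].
e^{tA} = [[e^{2*t}, t*e^{2*t}], [0, e^{2*t}]]

A has Jordan form J = [[2, 1], [0, 2]] with A = PJP^{-1}, so e^{tA} = P e^{tJ} P^{-1}.

For a Jordan block J_k(λ), e^{tJ_k(λ)} = e^{λt} · (I + tN + t^2 N^2/2! + ... + t^{k-1} N^{k-1}/(k-1)!) where N is the nilpotent superdiagonal part.

Assembling the blocks and conjugating back gives the entries of e^{tA} as shown above.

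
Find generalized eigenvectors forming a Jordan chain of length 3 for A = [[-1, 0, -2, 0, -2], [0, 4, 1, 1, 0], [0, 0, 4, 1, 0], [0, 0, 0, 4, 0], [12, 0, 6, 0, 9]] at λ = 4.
v_1 = [[2, 0, 0, 1, -6]]^T, v_2 = [[2, 1, 1, 0, -6]]^T, v_3 = [[0, 1, 0, 0, 0]]^T

We seek v_1 ∈ ker((A - 4I)^3) \ ker((A - 4I)^2), then set v_{i+1} = (A - 4I) v_i.

One such chain is v_1 = [[2, 0, 0, 1, -6]]^T, v_2 = [[2, 1, 1, 0, -6]]^T, v_3 = [[0, 1, 0, 0, 0]]^T. Check: (A - 4I) v_3 = [[0, 0, 0, 0, 0]]^T = 0.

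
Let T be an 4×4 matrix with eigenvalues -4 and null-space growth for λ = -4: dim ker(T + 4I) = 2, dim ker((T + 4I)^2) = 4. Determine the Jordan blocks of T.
Jordan blocks: (-4, 2), (-4, 2)

λ = -4: successive nullity increments [2, 2] count blocks of size ≥ k; block sizes are [2, 2].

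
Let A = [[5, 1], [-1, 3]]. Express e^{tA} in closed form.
e^{tA} = [[(t + 1)*e^{4*t}, t*e^{4*t}], [-t*e^{4*t}, (1 - t)*e^{4*t}]]

A has Jordan form J = [[4, 1], [0, 4]] with A = PJP^{-1}, so e^{tA} = P e^{tJ} P^{-1}.

For a Jordan block J_k(λ), e^{tJ_k(λ)} = e^{λt} · (I + tN + t^2 N^2/2! + ... + t^{k-1} N^{k-1}/(k-1)!) where N is the nilpotent superdiagonal part.

Assembling the blocks and conjugating back gives the entries of e^{tA} as shown above.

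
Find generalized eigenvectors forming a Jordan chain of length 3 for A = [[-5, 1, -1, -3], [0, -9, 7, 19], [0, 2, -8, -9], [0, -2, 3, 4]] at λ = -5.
v_1 = [[0, 1, 1, 0]]^T, v_2 = [[0, 3, -1, 1]]^T, v_3 = [[1, 0, 0, 0]]^T

We seek v_1 ∈ ker((A + 5I)^3) \ ker((A + 5I)^2), then set v_{i+1} = (A + 5I) v_i.

One such chain is v_1 = [[0, 1, 1, 0]]^T, v_2 = [[0, 3, -1, 1]]^T, v_3 = [[1, 0, 0, 0]]^T. Check: (A + 5I) v_3 = [[0, 0, 0, 0]]^T = 0.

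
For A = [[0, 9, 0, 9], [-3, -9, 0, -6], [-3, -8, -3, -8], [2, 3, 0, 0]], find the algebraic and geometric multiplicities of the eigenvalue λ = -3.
algebraic multiplicity 4, geometric multiplicity 2

The characteristic polynomial is (x + 3)^4, so the factor x + 3 appears with exponent 4: the algebraic multiplicity is 4.

rank(A + 3I) = 2, so the eigenspace has dimension 4 - 2 = 2: the geometric multiplicity is 2.

Since 2 < 4, A is not diagonalizable.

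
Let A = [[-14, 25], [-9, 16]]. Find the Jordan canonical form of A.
J = [[1, 1], [0, 1]]

The characteristic polynomial is det(xI - A) = (x - 1)^2, so the eigenvalues are 1 (algebraic multiplicity 2).

For λ = 1: rank(A - I) = 1, rank((A - I)^2) = 0. The eigenspace has dimension 2 - 1 = 1, so there is 1 Jordan block; the rank sequence gives block sizes [2].

Assembling the blocks gives the Jordan form J above.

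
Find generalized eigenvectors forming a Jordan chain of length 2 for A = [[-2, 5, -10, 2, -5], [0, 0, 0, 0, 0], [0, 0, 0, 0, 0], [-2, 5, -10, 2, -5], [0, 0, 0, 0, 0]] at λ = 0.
We seek v_1 ∈ ker(A^2) \ ker(A), then set v_{i+1} = A v_i.

One such chain is v_1 = [[1, 1, 0, -1, 0]]^T, v_2 = [[1, 0, 0, 1, 0]]^T. Check: A v_2 = [[0, 0, 0, 0, 0]]^T = 0.

v_1 = [[1, 1, 0, -1, 0]]^T, v_2 = [[1, 0, 0, 1, 0]]^T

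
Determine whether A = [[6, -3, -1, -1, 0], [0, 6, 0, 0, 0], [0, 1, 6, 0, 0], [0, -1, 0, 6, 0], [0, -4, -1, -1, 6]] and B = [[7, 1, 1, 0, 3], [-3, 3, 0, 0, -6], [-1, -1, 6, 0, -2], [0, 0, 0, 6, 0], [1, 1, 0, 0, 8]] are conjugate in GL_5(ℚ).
Both have characteristic polynomial (x - 6)^5, but the minimal polynomial of A is (x - 6)^2 while the minimal polynomial of B is (x - 6)^3. The minimal polynomial is a similarity invariant, so A and B are not similar.

No.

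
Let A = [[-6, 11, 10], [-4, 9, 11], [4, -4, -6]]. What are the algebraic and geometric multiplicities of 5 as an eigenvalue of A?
The characteristic polynomial is (x - 5)(x + 4)^2, so the factor x - 5 appears with exponent 1: the algebraic multiplicity is 1.

rank(A - 5I) = 2, so the eigenspace has dimension 3 - 2 = 1: the geometric multiplicity is 1.

algebraic multiplicity 1, geometric multiplicity 1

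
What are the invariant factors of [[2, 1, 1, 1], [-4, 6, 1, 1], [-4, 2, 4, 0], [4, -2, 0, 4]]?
The Jordan structure of A has elementary divisors (x - 4)^3, (x - 4). Arranging the block sizes at each eigenvalue in decreasing order and taking row products gives the invariant factors.

Invariant factors (smallest first, each dividing the next): x - 4, (x - 4)^3.

Check: the last factor (x - 4)^3 is the minimal polynomial, and the product (x - 4)^4 is the characteristic polynomial.

x - 4, (x - 4)^3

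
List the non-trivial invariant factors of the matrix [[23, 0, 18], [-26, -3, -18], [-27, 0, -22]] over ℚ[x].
The Jordan structure of A has elementary divisors (x + 4), (x + 3), (x - 5). Arranging the block sizes at each eigenvalue in decreasing order and taking row products gives the invariant factors.

Invariant factors (smallest first, each dividing the next): (x - 5)(x + 3)(x + 4).

Check: the last factor (x - 5)(x + 3)(x + 4) is the minimal polynomial, and the product (x - 5)(x + 3)(x + 4) is the characteristic polynomial.

(x - 5)(x + 3)(x + 4)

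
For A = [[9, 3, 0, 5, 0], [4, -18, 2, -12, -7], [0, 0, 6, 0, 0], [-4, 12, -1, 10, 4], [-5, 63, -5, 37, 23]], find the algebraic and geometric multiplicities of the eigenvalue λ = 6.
The characteristic polynomial is (x - 6)^5, so the factor x - 6 appears with exponent 5: the algebraic multiplicity is 5.

rank(A - 6I) = 3, so the eigenspace has dimension 5 - 3 = 2: the geometric multiplicity is 2.

Since 2 < 5, A is not diagonalizable.

algebraic multiplicity 5, geometric multiplicity 2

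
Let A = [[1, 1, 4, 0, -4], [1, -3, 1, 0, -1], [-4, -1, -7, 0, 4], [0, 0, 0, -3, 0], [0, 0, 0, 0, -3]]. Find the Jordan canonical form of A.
The characteristic polynomial is det(xI - A) = (x + 3)^5, so the eigenvalues are -3 (algebraic multiplicity 5).

For λ = -3: rank(A + 3I) = 2, rank((A + 3I)^2) = 1, rank((A + 3I)^3) = 0. The eigenspace has dimension 5 - 2 = 3, so there are 3 Jordan blocks; the rank sequence gives block sizes [3, 1, 1].

Assembling the blocks gives the Jordan form J above.

J = [[-3, 1, 0, 0, 0], [0, -3, 1, 0, 0], [0, 0, -3, 0, 0], [0, 0, 0, -3, 0], [0, 0, 0, 0, -3]]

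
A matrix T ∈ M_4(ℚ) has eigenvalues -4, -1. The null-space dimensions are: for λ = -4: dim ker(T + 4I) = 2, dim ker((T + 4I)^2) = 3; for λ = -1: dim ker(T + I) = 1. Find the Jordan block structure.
Jordan blocks: (-4, 2), (-4, 1), (-1, 1)

λ = -4: successive nullity increments [2, 1] count blocks of size ≥ k; block sizes are [2, 1].
λ = -1: successive nullity increments [1] count blocks of size ≥ k; block sizes are [1].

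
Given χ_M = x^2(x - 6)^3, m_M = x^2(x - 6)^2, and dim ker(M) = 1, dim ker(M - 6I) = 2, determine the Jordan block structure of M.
Jordan blocks: (0, 2), (6, 2), (6, 1)

λ = 0: algebraic multiplicity 2 (exponent in χ_M), largest block size 2 (exponent in m_M), 1 block (geometric multiplicity). This forces block sizes [2].
λ = 6: algebraic multiplicity 3 (exponent in χ_M), largest block size 2 (exponent in m_M), 2 blocks (geometric multiplicity). These force block sizes [2, 1].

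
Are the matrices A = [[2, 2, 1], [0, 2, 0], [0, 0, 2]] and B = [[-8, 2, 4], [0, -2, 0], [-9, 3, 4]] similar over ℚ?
No.

trace(A) = 6 but trace(B) = -6. The trace is a similarity invariant, so A and B are not similar.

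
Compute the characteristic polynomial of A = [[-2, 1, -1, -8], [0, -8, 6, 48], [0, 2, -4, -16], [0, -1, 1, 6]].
χ_A(x) = (x + 2)^4

xI - A = [[x + 2, -1, 1, 8], [0, x + 8, -6, -48], [0, -2, x + 4, 16], [0, 1, -1, x - 6]].

Expanding det(xI - A) along the first row:
det(xI - A) = + (x + 2)·det([[x + 8, -6, -48], [-2, x + 4, 16], [1, -1, x - 6]]) - (-1)·det([[0, -6, -48], [0, x + 4, 16], [0, -1, x - 6]]) + (1)·det([[0, x + 8, -48], [0, -2, 16], [0, 1, x - 6]]) - (8)·det([[0, x + 8, -6], [0, -2, x + 4], [0, 1, -1]]).

Evaluating gives χ_A(x) = x^4 + 8x^3 + 24x^2 + 32x + 16 = (x + 2)^4.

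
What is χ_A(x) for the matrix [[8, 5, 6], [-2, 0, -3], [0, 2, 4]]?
xI - A = [[x - 8, -5, -6], [2, x, 3], [0, -2, x - 4]].

Expanding det(xI - A) along the first row:
det(xI - A) = + (x - 8)·det([[x, 3], [-2, x - 4]]) - (-5)·det([[2, 3], [0, x - 4]]) + (-6)·det([[2, x], [0, -2]]).

Evaluating gives χ_A(x) = x^3 - 12x^2 + 48x - 64 = (x - 4)^3.

χ_A(x) = (x - 4)^3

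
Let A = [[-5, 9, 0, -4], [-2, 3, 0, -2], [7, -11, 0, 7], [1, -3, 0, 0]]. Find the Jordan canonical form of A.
J = [[-1, 1, 0, 0], [0, -1, 0, 0], [0, 0, 0, 1], [0, 0, 0, 0]]

The characteristic polynomial is det(xI - A) = x^2(x + 1)^2, so the eigenvalues are -1 (algebraic multiplicity 2), 0 (algebraic multiplicity 2).

For λ = -1: rank(A + I) = 3, rank((A + I)^2) = 2. The eigenspace has dimension 4 - 3 = 1, so there is 1 Jordan block; the rank sequence gives block sizes [2].

For λ = 0: rank(A) = 3, rank(A^2) = 2. The eigenspace has dimension 4 - 3 = 1, so there is 1 Jordan block; the rank sequence gives block sizes [2].

Assembling the blocks gives the Jordan form J above.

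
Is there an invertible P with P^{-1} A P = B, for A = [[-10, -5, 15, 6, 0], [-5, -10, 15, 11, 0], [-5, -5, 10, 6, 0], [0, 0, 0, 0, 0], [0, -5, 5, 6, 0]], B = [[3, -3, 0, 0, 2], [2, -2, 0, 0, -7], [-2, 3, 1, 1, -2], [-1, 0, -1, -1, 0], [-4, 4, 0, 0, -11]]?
No.

Both have characteristic polynomial x^3(x + 5)^2, but the minimal polynomial of A is x^2(x + 5) while the minimal polynomial of B is x^2(x + 5)^2. The minimal polynomial is a similarity invariant, so A and B are not similar.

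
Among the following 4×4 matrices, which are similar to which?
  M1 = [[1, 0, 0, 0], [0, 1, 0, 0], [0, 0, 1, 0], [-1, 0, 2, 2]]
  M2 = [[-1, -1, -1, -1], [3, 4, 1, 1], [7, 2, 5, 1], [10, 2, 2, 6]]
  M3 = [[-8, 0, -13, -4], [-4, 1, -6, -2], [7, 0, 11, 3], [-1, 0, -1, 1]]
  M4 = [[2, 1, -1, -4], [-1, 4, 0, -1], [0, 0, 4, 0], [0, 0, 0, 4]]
3 classes: {M1}, {M2, M4}, {M3}

Characteristic polynomials: χ_{M1} = (x - 2)(x - 1)^3, χ_{M2} = (x - 4)^2(x - 3)^2, χ_{M3} = (x - 2)(x - 1)^3, χ_{M4} = (x - 4)^2(x - 3)^2.

{M1}: invariant factors x - 1, x - 1, (x - 2)(x - 1).

{M2, M4}: invariant factors x - 4, (x - 4)(x - 3)^2.

{M3}: invariant factors x - 1, (x - 2)(x - 1)^2.

Matrices are similar if and only if their invariant-factor lists agree; the partition into similarity classes is {M1}, {M2, M4}, {M3}.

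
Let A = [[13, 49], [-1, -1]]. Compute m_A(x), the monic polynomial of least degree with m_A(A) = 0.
The characteristic polynomial factors as (x - 6)^2. The minimal polynomial is ∏(x - λ)^{k_λ} where k_λ is the size of the largest Jordan block at λ.

For λ = 6: rank(A - 6I) = 1, and the largest Jordan block has size 2 (the smallest k with rank((A - 6I)^k) = rank((A - 6I)^(k+1))).

So m_A(x) = (x - 6)^2.

m_A(x) = (x - 6)^2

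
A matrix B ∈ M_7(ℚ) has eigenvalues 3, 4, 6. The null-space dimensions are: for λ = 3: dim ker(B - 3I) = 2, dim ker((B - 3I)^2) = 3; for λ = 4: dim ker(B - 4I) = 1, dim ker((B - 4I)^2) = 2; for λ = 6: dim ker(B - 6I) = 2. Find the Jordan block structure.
Jordan blocks: (3, 2), (3, 1), (4, 2), (6, 1), (6, 1)

λ = 3: successive nullity increments [2, 1] count blocks of size ≥ k; block sizes are [2, 1].
λ = 4: successive nullity increments [1, 1] count blocks of size ≥ k; block sizes are [2].
λ = 6: successive nullity increments [2] count blocks of size ≥ k; block sizes are [1, 1].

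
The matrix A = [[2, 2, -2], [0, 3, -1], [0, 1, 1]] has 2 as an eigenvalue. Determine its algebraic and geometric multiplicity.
The characteristic polynomial is (x - 2)^3, so the factor x - 2 appears with exponent 3: the algebraic multiplicity is 3.

rank(A - 2I) = 1, so the eigenspace has dimension 3 - 1 = 2: the geometric multiplicity is 2.

Since 2 < 3, A is not diagonalizable.

algebraic multiplicity 3, geometric multiplicity 2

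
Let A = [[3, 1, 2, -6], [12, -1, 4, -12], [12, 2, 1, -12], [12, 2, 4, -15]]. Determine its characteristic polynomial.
xI - A = [[x - 3, -1, -2, 6], [-12, x + 1, -4, 12], [-12, -2, x - 1, 12], [-12, -2, -4, x + 15]].

Expanding det(xI - A) along the first row:
det(xI - A) = + (x - 3)·det([[x + 1, -4, 12], [-2, x - 1, 12], [-2, -4, x + 15]]) - (-1)·det([[-12, -4, 12], [-12, x - 1, 12], [-12, -4, x + 15]]) + (-2)·det([[-12, x + 1, 12], [-12, -2, 12], [-12, -2, x + 15]]) - (6)·det([[-12, x + 1, -4], [-12, -2, x - 1], [-12, -2, -4]]).

Evaluating gives χ_A(x) = x^4 + 12x^3 + 54x^2 + 108x + 81 = (x + 3)^4.

χ_A(x) = (x + 3)^4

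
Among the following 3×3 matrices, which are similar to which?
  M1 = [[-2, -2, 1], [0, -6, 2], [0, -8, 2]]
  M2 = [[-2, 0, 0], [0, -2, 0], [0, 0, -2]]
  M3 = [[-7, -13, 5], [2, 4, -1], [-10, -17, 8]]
3 classes: {M1}, {M2}, {M3}

Characteristic polynomials: χ_{M1} = (x + 2)^3, χ_{M2} = (x + 2)^3, χ_{M3} = (x - 3)(x - 1)^2.

{M1}: invariant factors x + 2, (x + 2)^2.

{M2}: invariant factors x + 2, x + 2, x + 2.

{M3}: invariant factors (x - 3)(x - 1)^2.

Matrices are similar if and only if their invariant-factor lists agree; the partition into similarity classes is {M1}, {M2}, {M3}.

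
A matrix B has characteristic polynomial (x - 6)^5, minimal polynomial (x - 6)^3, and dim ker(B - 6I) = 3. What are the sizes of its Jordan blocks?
λ = 6: algebraic multiplicity 5 (exponent in χ_B), largest block size 3 (exponent in m_B), 3 blocks (geometric multiplicity). These force block sizes [3, 1, 1].

Jordan blocks: (6, 3), (6, 1), (6, 1)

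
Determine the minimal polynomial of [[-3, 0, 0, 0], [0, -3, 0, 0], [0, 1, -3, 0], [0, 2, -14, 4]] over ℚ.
m_A(x) = (x - 4)(x + 3)^2

The characteristic polynomial factors as (x - 4)(x + 3)^3. The minimal polynomial is ∏(x - λ)^{k_λ} where k_λ is the size of the largest Jordan block at λ.

For λ = -3: rank(A + 3I) = 2, and the largest Jordan block has size 2 (the smallest k with rank((A + 3I)^k) = rank((A + 3I)^(k+1))).
For λ = 4: rank(A - 4I) = 3, and the largest Jordan block has size 1 (the smallest k with rank((A - 4I)^k) = rank((A - 4I)^(k+1))).

So m_A(x) = (x - 4)(x + 3)^2.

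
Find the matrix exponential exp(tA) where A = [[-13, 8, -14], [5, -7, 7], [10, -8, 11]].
e^{tA} = [[(1 - 10*t)*e^{-3*t}, 8*t*e^{-3*t}, -14*t*e^{-3*t}], [5*t*e^{-3*t}, (1 - 4*t)*e^{-3*t}, 7*t*e^{-3*t}], [10*t*e^{-3*t}, -8*t*e^{-3*t}, (14*t + 1)*e^{-3*t}]]

A has Jordan form J = [[-3, 1, 0], [0, -3, 0], [0, 0, -3]] with A = PJP^{-1}, so e^{tA} = P e^{tJ} P^{-1}.

For a Jordan block J_k(λ), e^{tJ_k(λ)} = e^{λt} · (I + tN + t^2 N^2/2! + ... + t^{k-1} N^{k-1}/(k-1)!) where N is the nilpotent superdiagonal part.

Assembling the blocks and conjugating back gives the entries of e^{tA} as shown above.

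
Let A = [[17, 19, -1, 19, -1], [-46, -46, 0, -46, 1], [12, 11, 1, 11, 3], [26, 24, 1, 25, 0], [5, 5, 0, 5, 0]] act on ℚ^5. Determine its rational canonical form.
The invariant factors of A (the non-unit diagonal entries of the Smith normal form of xI - A over ℚ[x]) are (x - 5)(x^2 + 4x - 1)^2, each dividing the next. The characteristic polynomial is their product, (x - 5)(x^2 + 4x - 1)^2.

The rational canonical form is the block-diagonal matrix of companion matrices C(f_i):
R = [[0, 0, 0, 0, 5], [1, 0, 0, 0, -41], [0, 1, 0, 0, 78], [0, 0, 1, 0, 26], [0, 0, 0, 1, -3]].

Note the characteristic polynomial does not split into linear factors over ℚ, so A has no Jordan form over ℚ; the rational canonical form exists over any field.

R = [[0, 0, 0, 0, 5], [1, 0, 0, 0, -41], [0, 1, 0, 0, 78], [0, 0, 1, 0, 26], [0, 0, 0, 1, -3]]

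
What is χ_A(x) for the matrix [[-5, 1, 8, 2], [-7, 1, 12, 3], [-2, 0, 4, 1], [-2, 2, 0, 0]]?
χ_A(x) = x^4

xI - A = [[x + 5, -1, -8, -2], [7, x - 1, -12, -3], [2, 0, x - 4, -1], [2, -2, 0, x]].

Expanding det(xI - A) along the first row:
det(xI - A) = + (x + 5)·det([[x - 1, -12, -3], [0, x - 4, -1], [-2, 0, x]]) - (-1)·det([[7, -12, -3], [2, x - 4, -1], [2, 0, x]]) + (-8)·det([[7, x - 1, -3], [2, 0, -1], [2, -2, x]]) - (-2)·det([[7, x - 1, -12], [2, 0, x - 4], [2, -2, 0]]).

Evaluating gives χ_A(x) = x^4.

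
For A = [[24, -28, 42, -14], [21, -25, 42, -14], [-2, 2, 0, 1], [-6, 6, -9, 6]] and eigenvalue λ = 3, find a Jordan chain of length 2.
We seek v_1 ∈ ker((A - 3I)^2) \ ker(A - 3I), then set v_{i+1} = (A - 3I) v_i.

One such chain is v_1 = [[2, 1, -1, -2]]^T, v_2 = [[0, 0, -1, -3]]^T. Check: (A - 3I) v_2 = [[0, 0, 0, 0]]^T = 0.

v_1 = [[2, 1, -1, -2]]^T, v_2 = [[0, 0, -1, -3]]^T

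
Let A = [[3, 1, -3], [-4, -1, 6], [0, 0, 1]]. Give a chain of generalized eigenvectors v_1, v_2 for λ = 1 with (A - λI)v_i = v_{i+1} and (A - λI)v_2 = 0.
v_1 = [[-1, 0, -1]]^T, v_2 = [[1, -2, 0]]^T

We seek v_1 ∈ ker((A - I)^2) \ ker(A - I), then set v_{i+1} = (A - I) v_i.

One such chain is v_1 = [[-1, 0, -1]]^T, v_2 = [[1, -2, 0]]^T. Check: (A - I) v_2 = [[0, 0, 0]]^T = 0.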